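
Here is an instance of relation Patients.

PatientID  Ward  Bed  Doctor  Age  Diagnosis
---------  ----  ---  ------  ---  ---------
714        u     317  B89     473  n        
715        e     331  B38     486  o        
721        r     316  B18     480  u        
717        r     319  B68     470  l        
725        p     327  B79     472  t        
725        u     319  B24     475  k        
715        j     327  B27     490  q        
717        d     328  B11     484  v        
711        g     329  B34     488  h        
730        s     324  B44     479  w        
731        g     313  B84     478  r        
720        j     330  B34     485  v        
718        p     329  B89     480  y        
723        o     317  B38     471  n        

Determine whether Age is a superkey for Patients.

Two distinct rows share Age=480, so Age does not determine every attribute — not a superkey.

No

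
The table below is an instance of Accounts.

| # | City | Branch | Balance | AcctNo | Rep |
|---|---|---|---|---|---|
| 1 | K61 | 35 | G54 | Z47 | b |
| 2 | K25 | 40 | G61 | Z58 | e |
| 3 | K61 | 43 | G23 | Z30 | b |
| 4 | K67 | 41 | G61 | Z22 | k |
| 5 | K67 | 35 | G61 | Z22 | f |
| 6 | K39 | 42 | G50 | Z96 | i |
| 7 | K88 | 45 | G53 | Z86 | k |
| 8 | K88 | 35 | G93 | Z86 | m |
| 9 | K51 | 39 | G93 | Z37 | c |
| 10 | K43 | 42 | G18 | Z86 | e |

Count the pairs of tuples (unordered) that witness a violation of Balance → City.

Balance=G61: violating pairs (2,4), (2,5) — 2 pairs.
Balance=G93: violating pairs (8,9) — 1 pair.

3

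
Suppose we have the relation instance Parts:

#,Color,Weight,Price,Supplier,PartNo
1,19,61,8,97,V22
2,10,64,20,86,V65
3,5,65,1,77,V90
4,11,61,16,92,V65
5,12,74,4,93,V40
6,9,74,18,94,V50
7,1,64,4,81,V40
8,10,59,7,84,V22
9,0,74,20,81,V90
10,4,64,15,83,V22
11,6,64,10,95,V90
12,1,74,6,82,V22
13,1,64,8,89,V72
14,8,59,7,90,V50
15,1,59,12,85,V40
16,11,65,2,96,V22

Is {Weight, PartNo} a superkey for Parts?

Yes

All 16 rows have distinct {Weight, PartNo} values, so {Weight, PartNo} → (all attributes) holds and {Weight, PartNo} is a superkey.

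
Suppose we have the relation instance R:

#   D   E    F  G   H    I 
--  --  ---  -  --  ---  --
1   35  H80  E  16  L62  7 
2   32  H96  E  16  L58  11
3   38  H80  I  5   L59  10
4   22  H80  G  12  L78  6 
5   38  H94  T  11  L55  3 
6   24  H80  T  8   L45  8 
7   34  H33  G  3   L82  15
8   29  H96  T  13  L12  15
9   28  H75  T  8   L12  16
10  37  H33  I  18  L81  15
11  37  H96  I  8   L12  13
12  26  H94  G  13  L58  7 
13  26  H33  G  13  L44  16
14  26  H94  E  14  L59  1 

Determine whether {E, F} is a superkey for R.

Rows 7 and 13 have the same {E, F} value (E=H33, F=G) but are distinct tuples, so {E, F} does not determine every attribute — not a superkey.

No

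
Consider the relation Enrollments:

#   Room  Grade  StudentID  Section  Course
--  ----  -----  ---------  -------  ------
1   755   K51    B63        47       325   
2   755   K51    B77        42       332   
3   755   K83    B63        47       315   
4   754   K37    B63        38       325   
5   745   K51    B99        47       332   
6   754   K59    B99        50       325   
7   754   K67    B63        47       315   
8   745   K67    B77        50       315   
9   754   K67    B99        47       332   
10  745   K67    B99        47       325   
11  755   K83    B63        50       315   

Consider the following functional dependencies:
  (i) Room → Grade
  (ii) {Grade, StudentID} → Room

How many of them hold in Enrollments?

(i) Room → Grade: Room=755: rows 1, 2, 3, 11 → Grade takes values {K51, K83} — violation; Room=754: rows 4, 6, 7, 9 → Grade takes values {K37, K59, K67} — violation; Room=745: rows 5, 8, 10 → Grade takes values {K51, K67} — violation — fails.
(ii) {Grade, StudentID} → Room: (Grade=K67, StudentID=B99): rows 9, 10 → Room takes values {754, 745} — violation — fails.
None of the 2 dependencies hold.

0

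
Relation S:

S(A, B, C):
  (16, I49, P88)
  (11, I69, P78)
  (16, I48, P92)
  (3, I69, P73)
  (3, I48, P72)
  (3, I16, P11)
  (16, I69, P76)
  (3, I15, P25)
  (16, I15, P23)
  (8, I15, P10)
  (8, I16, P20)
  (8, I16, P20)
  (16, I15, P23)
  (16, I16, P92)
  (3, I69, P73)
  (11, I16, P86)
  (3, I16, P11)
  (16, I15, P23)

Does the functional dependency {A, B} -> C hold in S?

Yes

(A=16, B=I49): 1 row → C = P88 ✓
(A=11, B=I69): 1 row → C = P78 ✓
(A=16, B=I48): 1 row → C = P92 ✓
(A=3, B=I69): 2 rows → C = P73, P73 ✓
(A=3, B=I48): 1 row → C = P72 ✓
(A=3, B=I16): 2 rows → C = P11, P11 ✓
(A=16, B=I69): 1 row → C = P76 ✓
(A=3, B=I15): 1 row → C = P25 ✓
(A=16, B=I15): 3 rows → C = P23, P23, P23 ✓
(A=8, B=I15): 1 row → C = P10 ✓
(A=8, B=I16): 2 rows → C = P20, P20 ✓
(A=16, B=I16): 1 row → C = P92 ✓
(A=11, B=I16): 1 row → C = P86 ✓
Every {A, B} value is associated with a single C value, so {A, B} -> C holds.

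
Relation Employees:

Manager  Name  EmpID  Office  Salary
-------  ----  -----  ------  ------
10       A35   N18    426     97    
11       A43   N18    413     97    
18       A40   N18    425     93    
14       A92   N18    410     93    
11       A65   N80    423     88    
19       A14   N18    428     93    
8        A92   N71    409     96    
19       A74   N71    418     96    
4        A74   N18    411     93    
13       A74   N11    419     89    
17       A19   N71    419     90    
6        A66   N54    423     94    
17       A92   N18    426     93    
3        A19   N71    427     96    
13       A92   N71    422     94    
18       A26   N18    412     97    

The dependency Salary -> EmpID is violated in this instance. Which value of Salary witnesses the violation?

Salary=97: 3 rows → EmpID = N18, N18, N18 ✓
Salary=93: 5 rows → EmpID = N18, N18, N18, N18, N18 ✓
Salary=88: 1 row → EmpID = N80 ✓
Salary=96: 3 rows → EmpID = N71, N71, N71 ✓
Salary=89: 1 row → EmpID = N11 ✓
Salary=90: 1 row → EmpID = N71 ✓
Salary=94: 2 rows → EmpID takes values {N54, N71} — violation
The only Salary value with inconsistent EmpID is Salary=94.

94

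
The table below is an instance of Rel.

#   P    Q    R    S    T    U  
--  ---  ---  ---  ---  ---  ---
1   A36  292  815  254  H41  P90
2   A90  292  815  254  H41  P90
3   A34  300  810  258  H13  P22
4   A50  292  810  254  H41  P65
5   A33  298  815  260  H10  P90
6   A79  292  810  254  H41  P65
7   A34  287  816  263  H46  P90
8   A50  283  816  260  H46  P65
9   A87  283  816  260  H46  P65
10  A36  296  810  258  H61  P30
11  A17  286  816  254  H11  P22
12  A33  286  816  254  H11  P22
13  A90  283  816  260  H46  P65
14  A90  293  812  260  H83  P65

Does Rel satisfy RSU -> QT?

Yes

(R=815, S=254, U=P90): rows 1, 2 → {Q,T} = (292, H41), (292, H41) ✓
(R=810, S=258, U=P22): row 3 → {Q,T} = (300, H13) ✓
(R=810, S=254, U=P65): rows 4, 6 → {Q,T} = (292, H41), (292, H41) ✓
(R=815, S=260, U=P90): row 5 → {Q,T} = (298, H10) ✓
(R=816, S=263, U=P90): row 7 → {Q,T} = (287, H46) ✓
(R=816, S=260, U=P65): rows 8, 9, 13 → {Q,T} = (283, H46), (283, H46), (283, H46) ✓
(R=810, S=258, U=P30): row 10 → {Q,T} = (296, H61) ✓
(R=816, S=254, U=P22): rows 11, 12 → {Q,T} = (286, H11), (286, H11) ✓
(R=812, S=260, U=P65): row 14 → {Q,T} = (293, H83) ✓
Every RSU value is associated with a single QT value, so RSU -> QT holds.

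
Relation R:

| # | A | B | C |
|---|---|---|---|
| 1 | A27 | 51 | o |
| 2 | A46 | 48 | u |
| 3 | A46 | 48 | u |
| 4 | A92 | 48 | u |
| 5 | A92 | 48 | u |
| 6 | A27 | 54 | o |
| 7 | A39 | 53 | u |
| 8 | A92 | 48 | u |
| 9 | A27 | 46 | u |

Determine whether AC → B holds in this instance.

(A=A27, C=o): rows 1, 6 → B takes values {51, 54} — violation
(A=A46, C=u): rows 2, 3 → B = 48, 48 ✓
(A=A92, C=u): rows 4, 5, 8 → B = 48, 48, 48 ✓
(A=A39, C=u): row 7 → B = 53 ✓
(A=A27, C=u): row 9 → B = 46 ✓
Two rows agree on AC but differ on B, so AC → B does not hold.

No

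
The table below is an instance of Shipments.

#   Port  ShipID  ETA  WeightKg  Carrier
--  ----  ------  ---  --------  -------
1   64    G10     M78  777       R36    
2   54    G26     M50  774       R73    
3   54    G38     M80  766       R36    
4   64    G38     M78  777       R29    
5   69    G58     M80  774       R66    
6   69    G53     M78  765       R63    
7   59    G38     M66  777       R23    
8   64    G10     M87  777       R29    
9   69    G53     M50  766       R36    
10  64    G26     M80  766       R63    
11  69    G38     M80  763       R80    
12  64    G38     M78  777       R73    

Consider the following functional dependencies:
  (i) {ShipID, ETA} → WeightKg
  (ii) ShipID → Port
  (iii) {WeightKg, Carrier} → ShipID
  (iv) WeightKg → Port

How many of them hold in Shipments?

0

(i) {ShipID, ETA} → WeightKg: (ShipID=G38, ETA=M80): rows 3, 11 → WeightKg takes values {766, 763} — violation — fails.
(ii) ShipID → Port: ShipID=G26: rows 2, 10 → Port takes values {54, 64} — violation; ShipID=G38: rows 3, 4, 7, 11, 12 → Port takes values {54, 64, 59, 69} — violation — fails.
(iii) {WeightKg, Carrier} → ShipID: (WeightKg=766, Carrier=R36): rows 3, 9 → ShipID takes values {G38, G53} — violation; (WeightKg=777, Carrier=R29): rows 4, 8 → ShipID takes values {G38, G10} — violation — fails.
(iv) WeightKg → Port: WeightKg=777: rows 1, 4, 7, 8, 12 → Port takes values {64, 59} — violation; WeightKg=774: rows 2, 5 → Port takes values {54, 69} — violation; WeightKg=766: rows 3, 9, 10 → Port takes values {54, 69, 64} — violation — fails.
None of the 4 dependencies hold.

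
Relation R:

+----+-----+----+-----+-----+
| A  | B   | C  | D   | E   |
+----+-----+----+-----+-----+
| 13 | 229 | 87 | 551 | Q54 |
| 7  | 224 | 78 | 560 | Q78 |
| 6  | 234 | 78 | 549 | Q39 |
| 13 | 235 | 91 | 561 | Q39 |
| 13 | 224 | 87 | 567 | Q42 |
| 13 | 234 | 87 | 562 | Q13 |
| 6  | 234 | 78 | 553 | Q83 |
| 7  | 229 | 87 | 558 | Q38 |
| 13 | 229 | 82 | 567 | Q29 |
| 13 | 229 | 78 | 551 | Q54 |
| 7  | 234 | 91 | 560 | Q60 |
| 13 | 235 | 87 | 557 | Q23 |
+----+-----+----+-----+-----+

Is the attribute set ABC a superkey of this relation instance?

No

Two distinct rows share (A=6, B=234, C=78), so ABC does not determine every attribute — not a superkey.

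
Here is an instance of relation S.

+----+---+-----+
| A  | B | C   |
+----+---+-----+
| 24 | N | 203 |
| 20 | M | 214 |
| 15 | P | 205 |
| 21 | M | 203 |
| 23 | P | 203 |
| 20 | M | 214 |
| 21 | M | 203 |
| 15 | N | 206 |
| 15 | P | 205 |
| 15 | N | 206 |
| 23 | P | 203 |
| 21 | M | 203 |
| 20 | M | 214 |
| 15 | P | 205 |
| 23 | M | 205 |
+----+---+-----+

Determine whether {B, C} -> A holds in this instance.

Yes

(B=N, C=203): 1 row → A = 24 ✓
(B=M, C=214): 3 rows → A = 20, 20, 20 ✓
(B=P, C=205): 3 rows → A = 15, 15, 15 ✓
(B=M, C=203): 3 rows → A = 21, 21, 21 ✓
(B=P, C=203): 2 rows → A = 23, 23 ✓
(B=N, C=206): 2 rows → A = 15, 15 ✓
(B=M, C=205): 1 row → A = 23 ✓
Every {B, C} value is associated with a single A value, so {B, C} -> A holds.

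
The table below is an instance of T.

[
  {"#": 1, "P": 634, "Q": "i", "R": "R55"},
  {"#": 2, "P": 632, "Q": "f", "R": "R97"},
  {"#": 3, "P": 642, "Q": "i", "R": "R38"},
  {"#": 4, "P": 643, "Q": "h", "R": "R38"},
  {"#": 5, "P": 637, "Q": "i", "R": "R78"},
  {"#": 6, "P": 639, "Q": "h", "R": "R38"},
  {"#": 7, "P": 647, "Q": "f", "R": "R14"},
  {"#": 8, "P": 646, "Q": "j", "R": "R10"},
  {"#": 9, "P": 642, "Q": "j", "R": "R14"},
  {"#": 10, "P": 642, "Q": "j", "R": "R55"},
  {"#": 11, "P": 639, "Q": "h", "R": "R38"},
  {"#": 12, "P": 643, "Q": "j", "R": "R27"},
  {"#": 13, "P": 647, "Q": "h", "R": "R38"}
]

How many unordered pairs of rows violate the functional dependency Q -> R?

Q=i: violating pairs (1,3), (1,5), (3,5) — 3 pairs.
Q=f: violating pairs (2,7) — 1 pair.
Q=h: all 4 rows agree on R — 0 pairs.
Q=j: violating pairs (8,9), (8,10), (8,12), (9,10), (9,12), (10,12) — 6 pairs.

10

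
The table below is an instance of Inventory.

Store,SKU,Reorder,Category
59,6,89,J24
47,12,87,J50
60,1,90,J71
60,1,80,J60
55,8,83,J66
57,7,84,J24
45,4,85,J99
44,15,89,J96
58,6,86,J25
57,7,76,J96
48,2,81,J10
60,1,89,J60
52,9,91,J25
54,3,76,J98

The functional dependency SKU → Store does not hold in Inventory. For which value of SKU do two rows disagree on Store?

SKU=6: 2 rows → Store takes values {59, 58} — violation
SKU=12: 1 row → Store = 47 ✓
SKU=1: 3 rows → Store = 60, 60, 60 ✓
SKU=8: 1 row → Store = 55 ✓
SKU=7: 2 rows → Store = 57, 57 ✓
SKU=4: 1 row → Store = 45 ✓
SKU=15: 1 row → Store = 44 ✓
SKU=2: 1 row → Store = 48 ✓
SKU=9: 1 row → Store = 52 ✓
SKU=3: 1 row → Store = 54 ✓
The only SKU value with inconsistent Store is SKU=6.

6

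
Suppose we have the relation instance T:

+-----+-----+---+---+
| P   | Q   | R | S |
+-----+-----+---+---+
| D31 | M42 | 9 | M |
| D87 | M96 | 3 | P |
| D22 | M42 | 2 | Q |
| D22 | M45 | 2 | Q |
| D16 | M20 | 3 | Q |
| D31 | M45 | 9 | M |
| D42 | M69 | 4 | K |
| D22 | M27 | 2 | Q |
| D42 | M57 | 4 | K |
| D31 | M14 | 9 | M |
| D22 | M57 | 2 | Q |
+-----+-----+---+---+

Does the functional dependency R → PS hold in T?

R=9: 3 rows → {P,S} = (D31, M), (D31, M), (D31, M) ✓
R=3: 2 rows → {P,S} takes values {(D87, P), (D16, Q)} — violation
R=2: 4 rows → {P,S} = (D22, Q), (D22, Q), (D22, Q), (D22, Q) ✓
R=4: 2 rows → {P,S} = (D42, K), (D42, K) ✓
Two rows agree on R but differ on PS, so R → PS does not hold.

No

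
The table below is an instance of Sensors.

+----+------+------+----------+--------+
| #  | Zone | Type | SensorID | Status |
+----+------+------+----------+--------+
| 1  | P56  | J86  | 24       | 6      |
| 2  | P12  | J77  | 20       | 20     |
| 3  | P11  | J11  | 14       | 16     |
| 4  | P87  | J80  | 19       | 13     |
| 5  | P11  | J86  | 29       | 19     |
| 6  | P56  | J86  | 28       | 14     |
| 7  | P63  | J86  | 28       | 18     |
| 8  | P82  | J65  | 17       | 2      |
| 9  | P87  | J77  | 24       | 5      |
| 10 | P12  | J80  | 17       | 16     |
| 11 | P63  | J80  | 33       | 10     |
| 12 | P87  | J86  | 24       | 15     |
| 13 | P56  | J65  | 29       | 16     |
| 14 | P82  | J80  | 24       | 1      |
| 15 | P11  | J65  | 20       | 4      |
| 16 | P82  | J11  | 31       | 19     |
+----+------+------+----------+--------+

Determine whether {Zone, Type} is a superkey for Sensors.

No

Rows 1 and 6 have the same {Zone, Type} value (Zone=P56, Type=J86) but are distinct tuples, so {Zone, Type} does not determine every attribute — not a superkey.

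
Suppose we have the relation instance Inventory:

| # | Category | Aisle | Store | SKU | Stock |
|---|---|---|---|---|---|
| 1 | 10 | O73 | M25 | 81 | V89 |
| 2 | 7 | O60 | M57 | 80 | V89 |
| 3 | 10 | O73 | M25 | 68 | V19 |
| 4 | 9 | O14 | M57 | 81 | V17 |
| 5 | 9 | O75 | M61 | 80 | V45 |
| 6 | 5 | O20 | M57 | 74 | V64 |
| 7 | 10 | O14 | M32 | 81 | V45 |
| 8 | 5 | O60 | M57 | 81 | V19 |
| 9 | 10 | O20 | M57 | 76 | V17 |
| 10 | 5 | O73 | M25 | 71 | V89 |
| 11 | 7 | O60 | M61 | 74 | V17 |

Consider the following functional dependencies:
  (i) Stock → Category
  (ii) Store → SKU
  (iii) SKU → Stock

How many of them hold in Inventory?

(i) Stock → Category: Stock=V89: rows 1, 2, 10 → Category takes values {10, 7, 5} — violation; Stock=V19: rows 3, 8 → Category takes values {10, 5} — violation; Stock=V17: rows 4, 9, 11 → Category takes values {9, 10, 7} — violation; Stock=V45: rows 5, 7 → Category takes values {9, 10} — violation — fails.
(ii) Store → SKU: Store=M25: rows 1, 3, 10 → SKU takes values {81, 68, 71} — violation; Store=M57: rows 2, 4, 6, 8, 9 → SKU takes values {80, 81, 74, 76} — violation; Store=M61: rows 5, 11 → SKU takes values {80, 74} — violation — fails.
(iii) SKU → Stock: SKU=81: rows 1, 4, 7, 8 → Stock takes values {V89, V17, V45, V19} — violation; SKU=80: rows 2, 5 → Stock takes values {V89, V45} — violation; SKU=74: rows 6, 11 → Stock takes values {V64, V17} — violation — fails.
None of the 3 dependencies hold.

0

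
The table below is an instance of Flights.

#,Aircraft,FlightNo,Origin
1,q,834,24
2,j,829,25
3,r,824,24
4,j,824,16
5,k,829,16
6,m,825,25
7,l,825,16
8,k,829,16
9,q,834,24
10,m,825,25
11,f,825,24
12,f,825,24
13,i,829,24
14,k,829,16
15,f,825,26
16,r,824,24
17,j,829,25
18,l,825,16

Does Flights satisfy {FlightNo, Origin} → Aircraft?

Yes

(FlightNo=834, Origin=24): rows 1, 9 → Aircraft = q, q ✓
(FlightNo=829, Origin=25): rows 2, 17 → Aircraft = j, j ✓
(FlightNo=824, Origin=24): rows 3, 16 → Aircraft = r, r ✓
(FlightNo=824, Origin=16): row 4 → Aircraft = j ✓
(FlightNo=829, Origin=16): rows 5, 8, 14 → Aircraft = k, k, k ✓
(FlightNo=825, Origin=25): rows 6, 10 → Aircraft = m, m ✓
(FlightNo=825, Origin=16): rows 7, 18 → Aircraft = l, l ✓
(FlightNo=825, Origin=24): rows 11, 12 → Aircraft = f, f ✓
(FlightNo=829, Origin=24): row 13 → Aircraft = i ✓
(FlightNo=825, Origin=26): row 15 → Aircraft = f ✓
Every {FlightNo, Origin} value is associated with a single Aircraft value, so {FlightNo, Origin} → Aircraft holds.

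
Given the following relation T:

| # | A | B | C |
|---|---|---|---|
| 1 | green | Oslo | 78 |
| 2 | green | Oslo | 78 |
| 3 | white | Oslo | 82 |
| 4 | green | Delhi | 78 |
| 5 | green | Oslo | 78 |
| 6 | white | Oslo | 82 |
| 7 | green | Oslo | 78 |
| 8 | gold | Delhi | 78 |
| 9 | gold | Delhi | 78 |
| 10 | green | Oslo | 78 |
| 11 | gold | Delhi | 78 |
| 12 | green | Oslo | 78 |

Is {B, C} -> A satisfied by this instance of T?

(B=Oslo, C=78): rows 1, 2, 5, 7, 10, 12 → A = green, green, green, green, green, green ✓
(B=Oslo, C=82): rows 3, 6 → A = white, white ✓
(B=Delhi, C=78): rows 4, 8, 9, 11 → A takes values {green, gold} — violation
Two rows agree on {B, C} but differ on A, so {B, C} -> A does not hold.

No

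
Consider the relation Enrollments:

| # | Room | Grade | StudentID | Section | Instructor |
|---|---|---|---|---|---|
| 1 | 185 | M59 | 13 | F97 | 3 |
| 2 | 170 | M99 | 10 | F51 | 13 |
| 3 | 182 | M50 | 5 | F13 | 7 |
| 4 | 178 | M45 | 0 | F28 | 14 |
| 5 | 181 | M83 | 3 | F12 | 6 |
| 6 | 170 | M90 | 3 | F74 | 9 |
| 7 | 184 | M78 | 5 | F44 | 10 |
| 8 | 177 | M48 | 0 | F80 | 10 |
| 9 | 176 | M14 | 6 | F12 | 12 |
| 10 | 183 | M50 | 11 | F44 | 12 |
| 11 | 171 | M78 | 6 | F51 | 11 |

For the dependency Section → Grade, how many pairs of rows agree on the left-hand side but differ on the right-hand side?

Section=F51: violating pairs (2,11) — 1 pair.
Section=F12: violating pairs (5,9) — 1 pair.
Section=F44: violating pairs (7,10) — 1 pair.

3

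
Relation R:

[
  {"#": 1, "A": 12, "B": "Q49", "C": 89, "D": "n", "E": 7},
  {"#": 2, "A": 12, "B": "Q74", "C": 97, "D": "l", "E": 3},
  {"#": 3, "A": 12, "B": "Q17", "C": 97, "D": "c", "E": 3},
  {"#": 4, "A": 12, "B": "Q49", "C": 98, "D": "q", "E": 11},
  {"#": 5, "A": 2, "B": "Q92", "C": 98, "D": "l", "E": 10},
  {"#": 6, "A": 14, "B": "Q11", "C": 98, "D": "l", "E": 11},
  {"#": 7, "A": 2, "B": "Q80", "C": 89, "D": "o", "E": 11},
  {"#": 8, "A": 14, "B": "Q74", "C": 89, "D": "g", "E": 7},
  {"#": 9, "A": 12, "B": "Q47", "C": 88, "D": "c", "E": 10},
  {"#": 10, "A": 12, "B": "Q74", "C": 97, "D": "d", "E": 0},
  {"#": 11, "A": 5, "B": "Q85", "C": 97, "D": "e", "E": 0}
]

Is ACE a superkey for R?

Rows 2 and 3 have the same ACE value (A=12, C=97, E=3) but are distinct tuples, so ACE does not determine every attribute — not a superkey.

No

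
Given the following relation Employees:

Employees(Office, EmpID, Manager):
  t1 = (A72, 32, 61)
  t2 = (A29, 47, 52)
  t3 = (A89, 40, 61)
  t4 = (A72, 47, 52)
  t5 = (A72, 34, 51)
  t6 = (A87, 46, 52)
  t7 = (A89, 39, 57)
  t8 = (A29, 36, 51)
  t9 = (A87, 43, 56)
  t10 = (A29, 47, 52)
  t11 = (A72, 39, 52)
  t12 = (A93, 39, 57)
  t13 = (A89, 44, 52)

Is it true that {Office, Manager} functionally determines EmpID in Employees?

No

(Office=A72, Manager=61): row 1 → EmpID = 32 ✓
(Office=A29, Manager=52): rows 2, 10 → EmpID = 47, 47 ✓
(Office=A89, Manager=61): row 3 → EmpID = 40 ✓
(Office=A72, Manager=52): rows 4, 11 → EmpID takes values {47, 39} — violation
(Office=A72, Manager=51): row 5 → EmpID = 34 ✓
(Office=A87, Manager=52): row 6 → EmpID = 46 ✓
(Office=A89, Manager=57): row 7 → EmpID = 39 ✓
(Office=A29, Manager=51): row 8 → EmpID = 36 ✓
(Office=A87, Manager=56): row 9 → EmpID = 43 ✓
(Office=A93, Manager=57): row 12 → EmpID = 39 ✓
(Office=A89, Manager=52): row 13 → EmpID = 44 ✓
Two rows agree on {Office, Manager} but differ on EmpID, so {Office, Manager} → EmpID does not hold.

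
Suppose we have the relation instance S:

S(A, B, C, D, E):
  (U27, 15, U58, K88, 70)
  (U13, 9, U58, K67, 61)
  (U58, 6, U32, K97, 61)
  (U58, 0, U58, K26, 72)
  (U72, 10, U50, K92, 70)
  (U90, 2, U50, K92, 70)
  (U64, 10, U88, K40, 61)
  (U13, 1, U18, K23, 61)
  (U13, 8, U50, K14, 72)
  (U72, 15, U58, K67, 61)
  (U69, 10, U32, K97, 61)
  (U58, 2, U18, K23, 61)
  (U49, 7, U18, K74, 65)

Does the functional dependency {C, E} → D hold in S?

Yes

(C=U58, E=70): 1 row → D = K88 ✓
(C=U58, E=61): 2 rows → D = K67, K67 ✓
(C=U32, E=61): 2 rows → D = K97, K97 ✓
(C=U58, E=72): 1 row → D = K26 ✓
(C=U50, E=70): 2 rows → D = K92, K92 ✓
(C=U88, E=61): 1 row → D = K40 ✓
(C=U18, E=61): 2 rows → D = K23, K23 ✓
(C=U50, E=72): 1 row → D = K14 ✓
(C=U18, E=65): 1 row → D = K74 ✓
Every {C, E} value is associated with a single D value, so {C, E} → D holds.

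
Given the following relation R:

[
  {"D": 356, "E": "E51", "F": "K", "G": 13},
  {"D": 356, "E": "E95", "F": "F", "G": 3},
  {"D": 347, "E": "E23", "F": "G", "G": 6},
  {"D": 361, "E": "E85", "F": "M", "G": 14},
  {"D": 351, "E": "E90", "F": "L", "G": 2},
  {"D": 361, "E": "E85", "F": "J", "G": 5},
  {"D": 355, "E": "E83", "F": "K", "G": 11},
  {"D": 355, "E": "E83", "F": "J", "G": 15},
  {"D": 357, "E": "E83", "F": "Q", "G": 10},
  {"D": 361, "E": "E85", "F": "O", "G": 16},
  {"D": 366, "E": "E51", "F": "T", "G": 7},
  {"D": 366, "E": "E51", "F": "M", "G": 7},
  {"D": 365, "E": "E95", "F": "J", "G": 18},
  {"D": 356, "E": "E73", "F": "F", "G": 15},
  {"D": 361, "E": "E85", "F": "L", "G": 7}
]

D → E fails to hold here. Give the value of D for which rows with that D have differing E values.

D=356: 3 rows → E takes values {E51, E95, E73} — violation
D=347: 1 row → E = E23 ✓
D=361: 4 rows → E = E85, E85, E85, E85 ✓
D=351: 1 row → E = E90 ✓
D=355: 2 rows → E = E83, E83 ✓
D=357: 1 row → E = E83 ✓
D=366: 2 rows → E = E51, E51 ✓
D=365: 1 row → E = E95 ✓
The only D value with inconsistent E is D=356.

356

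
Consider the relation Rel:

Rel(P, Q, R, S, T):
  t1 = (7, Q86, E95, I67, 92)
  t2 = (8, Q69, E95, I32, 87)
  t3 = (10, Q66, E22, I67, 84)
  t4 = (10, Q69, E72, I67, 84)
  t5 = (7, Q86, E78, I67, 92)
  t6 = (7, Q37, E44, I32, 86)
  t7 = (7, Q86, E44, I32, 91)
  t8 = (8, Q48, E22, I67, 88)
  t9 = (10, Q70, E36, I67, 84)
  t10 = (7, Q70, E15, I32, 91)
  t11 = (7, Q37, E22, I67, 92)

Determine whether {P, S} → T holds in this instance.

No

(P=7, S=I67): rows 1, 5, 11 → T = 92, 92, 92 ✓
(P=8, S=I32): row 2 → T = 87 ✓
(P=10, S=I67): rows 3, 4, 9 → T = 84, 84, 84 ✓
(P=7, S=I32): rows 6, 7, 10 → T takes values {86, 91} — violation
(P=8, S=I67): row 8 → T = 88 ✓
Two rows agree on {P, S} but differ on T, so {P, S} → T does not hold.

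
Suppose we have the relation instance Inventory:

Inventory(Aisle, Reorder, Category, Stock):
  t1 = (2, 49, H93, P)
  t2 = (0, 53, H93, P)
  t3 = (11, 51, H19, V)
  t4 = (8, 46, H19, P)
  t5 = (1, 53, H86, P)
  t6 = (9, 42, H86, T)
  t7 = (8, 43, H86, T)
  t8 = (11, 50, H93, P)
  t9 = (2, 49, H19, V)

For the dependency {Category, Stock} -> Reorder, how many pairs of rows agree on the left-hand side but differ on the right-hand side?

(Category=H93, Stock=P): violating pairs (1,2), (1,8), (2,8) — 3 pairs.
(Category=H19, Stock=V): violating pairs (3,9) — 1 pair.
(Category=H86, Stock=T): violating pairs (6,7) — 1 pair.

5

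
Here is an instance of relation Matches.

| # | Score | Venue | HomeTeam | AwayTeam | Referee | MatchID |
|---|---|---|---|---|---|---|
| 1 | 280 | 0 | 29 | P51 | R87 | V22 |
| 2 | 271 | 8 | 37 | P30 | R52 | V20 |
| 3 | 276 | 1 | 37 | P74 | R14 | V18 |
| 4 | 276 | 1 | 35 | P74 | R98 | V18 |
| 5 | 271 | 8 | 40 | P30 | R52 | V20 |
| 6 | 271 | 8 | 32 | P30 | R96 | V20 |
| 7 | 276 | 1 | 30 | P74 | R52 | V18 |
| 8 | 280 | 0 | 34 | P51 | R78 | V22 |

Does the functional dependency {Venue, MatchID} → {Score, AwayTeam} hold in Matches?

(Venue=0, MatchID=V22): rows 1, 8 → {Score,AwayTeam} = (280, P51), (280, P51) ✓
(Venue=8, MatchID=V20): rows 2, 5, 6 → {Score,AwayTeam} = (271, P30), (271, P30), (271, P30) ✓
(Venue=1, MatchID=V18): rows 3, 4, 7 → {Score,AwayTeam} = (276, P74), (276, P74), (276, P74) ✓
Every {Venue, MatchID} value is associated with a single {Score, AwayTeam} value, so {Venue, MatchID} → {Score, AwayTeam} holds.

Yes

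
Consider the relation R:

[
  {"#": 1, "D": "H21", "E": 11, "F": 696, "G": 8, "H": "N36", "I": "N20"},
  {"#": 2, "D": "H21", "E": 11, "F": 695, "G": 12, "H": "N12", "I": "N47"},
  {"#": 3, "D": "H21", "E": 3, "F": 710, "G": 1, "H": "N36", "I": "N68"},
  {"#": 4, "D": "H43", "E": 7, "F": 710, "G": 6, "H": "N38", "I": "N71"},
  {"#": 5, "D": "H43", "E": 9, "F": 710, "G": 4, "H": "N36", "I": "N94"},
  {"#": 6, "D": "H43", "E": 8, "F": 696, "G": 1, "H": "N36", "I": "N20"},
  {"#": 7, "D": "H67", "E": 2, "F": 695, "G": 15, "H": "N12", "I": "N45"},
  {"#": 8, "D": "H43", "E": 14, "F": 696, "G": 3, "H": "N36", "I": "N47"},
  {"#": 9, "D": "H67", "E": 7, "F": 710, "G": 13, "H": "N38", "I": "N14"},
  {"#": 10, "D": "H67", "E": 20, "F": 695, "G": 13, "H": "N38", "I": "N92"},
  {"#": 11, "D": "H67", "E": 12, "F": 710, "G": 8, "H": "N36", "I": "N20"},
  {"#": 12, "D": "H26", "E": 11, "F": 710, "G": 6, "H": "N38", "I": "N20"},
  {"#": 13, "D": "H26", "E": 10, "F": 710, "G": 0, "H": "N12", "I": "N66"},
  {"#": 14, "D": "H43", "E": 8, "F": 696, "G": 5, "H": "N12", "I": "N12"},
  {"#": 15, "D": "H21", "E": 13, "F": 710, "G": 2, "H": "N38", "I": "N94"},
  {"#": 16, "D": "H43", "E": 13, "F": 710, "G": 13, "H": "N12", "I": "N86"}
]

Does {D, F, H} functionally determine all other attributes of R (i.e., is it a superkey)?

Rows 6 and 8 have the same {D, F, H} value (D=H43, F=696, H=N36) but are distinct tuples, so {D, F, H} does not determine every attribute — not a superkey.

No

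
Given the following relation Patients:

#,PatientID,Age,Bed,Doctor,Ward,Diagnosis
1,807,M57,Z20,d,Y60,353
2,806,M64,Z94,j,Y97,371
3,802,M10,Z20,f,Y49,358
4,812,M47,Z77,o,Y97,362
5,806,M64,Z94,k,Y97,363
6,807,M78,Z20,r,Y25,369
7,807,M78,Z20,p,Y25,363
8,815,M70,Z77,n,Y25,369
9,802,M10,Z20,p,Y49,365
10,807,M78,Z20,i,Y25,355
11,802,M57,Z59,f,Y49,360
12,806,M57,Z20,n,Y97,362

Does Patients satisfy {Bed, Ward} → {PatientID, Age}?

(Bed=Z20, Ward=Y60): row 1 → {PatientID,Age} = (807, M57) ✓
(Bed=Z94, Ward=Y97): rows 2, 5 → {PatientID,Age} = (806, M64), (806, M64) ✓
(Bed=Z20, Ward=Y49): rows 3, 9 → {PatientID,Age} = (802, M10), (802, M10) ✓
(Bed=Z77, Ward=Y97): row 4 → {PatientID,Age} = (812, M47) ✓
(Bed=Z20, Ward=Y25): rows 6, 7, 10 → {PatientID,Age} = (807, M78), (807, M78), (807, M78) ✓
(Bed=Z77, Ward=Y25): row 8 → {PatientID,Age} = (815, M70) ✓
(Bed=Z59, Ward=Y49): row 11 → {PatientID,Age} = (802, M57) ✓
(Bed=Z20, Ward=Y97): row 12 → {PatientID,Age} = (806, M57) ✓
Every {Bed, Ward} value is associated with a single {PatientID, Age} value, so {Bed, Ward} → {PatientID, Age} holds.

Yes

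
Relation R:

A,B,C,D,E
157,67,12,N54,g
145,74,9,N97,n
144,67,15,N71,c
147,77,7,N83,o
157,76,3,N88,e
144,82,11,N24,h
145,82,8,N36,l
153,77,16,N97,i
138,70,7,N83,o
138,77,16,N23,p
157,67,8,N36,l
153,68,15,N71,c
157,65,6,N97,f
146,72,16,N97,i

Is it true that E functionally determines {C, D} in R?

E=g: 1 row → {C,D} = (12, N54) ✓
E=n: 1 row → {C,D} = (9, N97) ✓
E=c: 2 rows → {C,D} = (15, N71), (15, N71) ✓
E=o: 2 rows → {C,D} = (7, N83), (7, N83) ✓
E=e: 1 row → {C,D} = (3, N88) ✓
E=h: 1 row → {C,D} = (11, N24) ✓
E=l: 2 rows → {C,D} = (8, N36), (8, N36) ✓
E=i: 2 rows → {C,D} = (16, N97), (16, N97) ✓
E=p: 1 row → {C,D} = (16, N23) ✓
E=f: 1 row → {C,D} = (6, N97) ✓
Every E value is associated with a single {C, D} value, so E -> {C, D} holds.

Yes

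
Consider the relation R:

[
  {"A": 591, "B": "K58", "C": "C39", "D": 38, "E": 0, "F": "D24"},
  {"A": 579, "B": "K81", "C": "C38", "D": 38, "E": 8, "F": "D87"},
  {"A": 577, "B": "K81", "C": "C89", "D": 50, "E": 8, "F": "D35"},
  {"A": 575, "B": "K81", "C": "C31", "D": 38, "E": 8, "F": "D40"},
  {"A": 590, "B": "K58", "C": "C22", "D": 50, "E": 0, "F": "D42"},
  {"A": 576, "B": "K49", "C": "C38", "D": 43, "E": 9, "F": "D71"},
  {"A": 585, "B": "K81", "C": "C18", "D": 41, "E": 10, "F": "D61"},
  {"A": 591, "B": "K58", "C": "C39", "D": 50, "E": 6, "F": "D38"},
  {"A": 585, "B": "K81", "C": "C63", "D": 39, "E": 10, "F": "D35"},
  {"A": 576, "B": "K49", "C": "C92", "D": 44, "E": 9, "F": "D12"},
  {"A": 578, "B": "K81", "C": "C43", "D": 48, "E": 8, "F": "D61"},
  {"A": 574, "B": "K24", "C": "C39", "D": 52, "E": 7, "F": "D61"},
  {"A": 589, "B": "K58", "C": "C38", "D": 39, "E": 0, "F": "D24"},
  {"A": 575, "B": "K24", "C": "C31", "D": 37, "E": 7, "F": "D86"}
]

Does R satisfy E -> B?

Yes

E=0: 3 rows → B = K58, K58, K58 ✓
E=8: 4 rows → B = K81, K81, K81, K81 ✓
E=9: 2 rows → B = K49, K49 ✓
E=10: 2 rows → B = K81, K81 ✓
E=6: 1 row → B = K58 ✓
E=7: 2 rows → B = K24, K24 ✓
Every E value is associated with a single B value, so E -> B holds.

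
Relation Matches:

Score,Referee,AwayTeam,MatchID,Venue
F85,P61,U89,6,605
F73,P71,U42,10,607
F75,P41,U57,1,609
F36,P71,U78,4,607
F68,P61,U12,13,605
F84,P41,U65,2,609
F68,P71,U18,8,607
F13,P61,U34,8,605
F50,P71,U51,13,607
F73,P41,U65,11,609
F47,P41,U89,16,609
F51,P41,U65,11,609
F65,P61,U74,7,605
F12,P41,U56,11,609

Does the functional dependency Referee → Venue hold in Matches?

Referee=P61: 4 rows → Venue = 605, 605, 605, 605 ✓
Referee=P71: 4 rows → Venue = 607, 607, 607, 607 ✓
Referee=P41: 6 rows → Venue = 609, 609, 609, 609, 609, 609 ✓
Every Referee value is associated with a single Venue value, so Referee → Venue holds.

Yes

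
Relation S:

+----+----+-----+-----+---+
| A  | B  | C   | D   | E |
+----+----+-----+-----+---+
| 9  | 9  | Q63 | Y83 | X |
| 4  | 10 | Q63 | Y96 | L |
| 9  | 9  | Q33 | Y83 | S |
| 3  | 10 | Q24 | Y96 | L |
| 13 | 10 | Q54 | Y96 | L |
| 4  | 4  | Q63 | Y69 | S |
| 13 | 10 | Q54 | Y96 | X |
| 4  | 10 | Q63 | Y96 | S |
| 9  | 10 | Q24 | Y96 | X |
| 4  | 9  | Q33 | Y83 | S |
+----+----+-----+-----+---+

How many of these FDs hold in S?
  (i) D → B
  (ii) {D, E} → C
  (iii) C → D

(i) D → B: every LHS value maps to a single RHS value — holds.
(ii) {D, E} → C: (D=Y96, E=L): 3 rows → C takes values {Q63, Q24, Q54} — violation; (D=Y96, E=X): 2 rows → C takes values {Q54, Q24} — violation — fails.
(iii) C → D: C=Q63: 4 rows → D takes values {Y83, Y96, Y69} — violation — fails.
1 of the 3 dependencies holds.

1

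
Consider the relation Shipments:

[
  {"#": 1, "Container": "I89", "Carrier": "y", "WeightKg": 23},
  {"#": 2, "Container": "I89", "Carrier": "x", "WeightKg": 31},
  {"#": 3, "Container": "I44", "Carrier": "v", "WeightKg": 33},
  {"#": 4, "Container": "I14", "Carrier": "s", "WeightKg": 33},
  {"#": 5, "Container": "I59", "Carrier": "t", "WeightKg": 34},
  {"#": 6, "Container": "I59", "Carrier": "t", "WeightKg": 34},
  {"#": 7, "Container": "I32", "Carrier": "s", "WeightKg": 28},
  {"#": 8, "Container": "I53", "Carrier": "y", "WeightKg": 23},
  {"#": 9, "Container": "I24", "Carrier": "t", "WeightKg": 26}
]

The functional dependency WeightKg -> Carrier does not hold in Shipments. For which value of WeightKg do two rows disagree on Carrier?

33

WeightKg=23: rows 1, 8 → Carrier = y, y ✓
WeightKg=31: row 2 → Carrier = x ✓
WeightKg=33: rows 3, 4 → Carrier takes values {v, s} — violation
WeightKg=34: rows 5, 6 → Carrier = t, t ✓
WeightKg=28: row 7 → Carrier = s ✓
WeightKg=26: row 9 → Carrier = t ✓
The only WeightKg value with inconsistent Carrier is WeightKg=33.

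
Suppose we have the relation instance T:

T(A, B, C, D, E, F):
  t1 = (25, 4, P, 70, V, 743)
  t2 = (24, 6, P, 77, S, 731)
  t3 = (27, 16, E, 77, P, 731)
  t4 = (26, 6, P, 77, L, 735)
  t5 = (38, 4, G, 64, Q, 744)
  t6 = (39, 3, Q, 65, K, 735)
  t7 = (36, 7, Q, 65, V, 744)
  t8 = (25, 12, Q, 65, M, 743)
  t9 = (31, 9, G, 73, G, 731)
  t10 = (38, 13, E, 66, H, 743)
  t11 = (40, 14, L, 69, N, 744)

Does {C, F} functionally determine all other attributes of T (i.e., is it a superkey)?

All 11 rows have distinct {C, F} values, so {C, F} → (all attributes) holds and {C, F} is a superkey.

Yes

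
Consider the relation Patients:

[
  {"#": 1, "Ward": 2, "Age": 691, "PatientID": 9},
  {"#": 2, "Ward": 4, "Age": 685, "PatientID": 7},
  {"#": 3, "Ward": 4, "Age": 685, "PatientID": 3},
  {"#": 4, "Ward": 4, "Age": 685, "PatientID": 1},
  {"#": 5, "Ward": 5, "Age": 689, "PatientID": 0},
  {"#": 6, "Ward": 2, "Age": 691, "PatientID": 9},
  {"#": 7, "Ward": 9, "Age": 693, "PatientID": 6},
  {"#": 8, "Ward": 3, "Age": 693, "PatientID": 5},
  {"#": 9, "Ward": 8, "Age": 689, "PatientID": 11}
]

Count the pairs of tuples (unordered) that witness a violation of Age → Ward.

2

Age=691: all 2 rows agree on Ward — 0 pairs.
Age=685: all 3 rows agree on Ward — 0 pairs.
Age=689: violating pairs (5,9) — 1 pair.
Age=693: violating pairs (7,8) — 1 pair.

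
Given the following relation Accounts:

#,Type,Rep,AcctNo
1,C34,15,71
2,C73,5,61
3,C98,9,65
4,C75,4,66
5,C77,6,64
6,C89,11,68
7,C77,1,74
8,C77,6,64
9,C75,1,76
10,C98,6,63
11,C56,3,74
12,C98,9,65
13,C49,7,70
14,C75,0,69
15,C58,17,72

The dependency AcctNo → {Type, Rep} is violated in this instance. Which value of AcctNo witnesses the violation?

74

AcctNo=71: row 1 → {Type,Rep} = (C34, 15) ✓
AcctNo=61: row 2 → {Type,Rep} = (C73, 5) ✓
AcctNo=65: rows 3, 12 → {Type,Rep} = (C98, 9), (C98, 9) ✓
AcctNo=66: row 4 → {Type,Rep} = (C75, 4) ✓
AcctNo=64: rows 5, 8 → {Type,Rep} = (C77, 6), (C77, 6) ✓
AcctNo=68: row 6 → {Type,Rep} = (C89, 11) ✓
AcctNo=74: rows 7, 11 → {Type,Rep} takes values {(C77, 1), (C56, 3)} — violation
AcctNo=76: row 9 → {Type,Rep} = (C75, 1) ✓
AcctNo=63: row 10 → {Type,Rep} = (C98, 6) ✓
AcctNo=70: row 13 → {Type,Rep} = (C49, 7) ✓
AcctNo=69: row 14 → {Type,Rep} = (C75, 0) ✓
AcctNo=72: row 15 → {Type,Rep} = (C58, 17) ✓
The only AcctNo value with inconsistent RHS is AcctNo=74.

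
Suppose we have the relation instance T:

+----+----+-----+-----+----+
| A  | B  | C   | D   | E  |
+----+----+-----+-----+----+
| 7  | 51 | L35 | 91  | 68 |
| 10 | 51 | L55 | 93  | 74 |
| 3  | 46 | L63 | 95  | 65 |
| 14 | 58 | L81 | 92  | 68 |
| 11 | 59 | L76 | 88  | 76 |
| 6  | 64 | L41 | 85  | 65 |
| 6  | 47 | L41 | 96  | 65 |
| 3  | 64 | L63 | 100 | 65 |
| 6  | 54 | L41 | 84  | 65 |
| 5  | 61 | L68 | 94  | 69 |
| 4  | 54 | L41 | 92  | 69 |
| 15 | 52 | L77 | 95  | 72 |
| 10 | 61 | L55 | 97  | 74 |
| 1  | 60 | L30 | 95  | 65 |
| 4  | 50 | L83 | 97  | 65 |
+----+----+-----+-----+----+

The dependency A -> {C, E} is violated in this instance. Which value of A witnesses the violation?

4

A=7: 1 row → {C,E} = (L35, 68) ✓
A=10: 2 rows → {C,E} = (L55, 74), (L55, 74) ✓
A=3: 2 rows → {C,E} = (L63, 65), (L63, 65) ✓
A=14: 1 row → {C,E} = (L81, 68) ✓
A=11: 1 row → {C,E} = (L76, 76) ✓
A=6: 3 rows → {C,E} = (L41, 65), (L41, 65), (L41, 65) ✓
A=5: 1 row → {C,E} = (L68, 69) ✓
A=4: 2 rows → {C,E} takes values {(L41, 69), (L83, 65)} — violation
A=15: 1 row → {C,E} = (L77, 72) ✓
A=1: 1 row → {C,E} = (L30, 65) ✓
The only A value with inconsistent RHS is A=4.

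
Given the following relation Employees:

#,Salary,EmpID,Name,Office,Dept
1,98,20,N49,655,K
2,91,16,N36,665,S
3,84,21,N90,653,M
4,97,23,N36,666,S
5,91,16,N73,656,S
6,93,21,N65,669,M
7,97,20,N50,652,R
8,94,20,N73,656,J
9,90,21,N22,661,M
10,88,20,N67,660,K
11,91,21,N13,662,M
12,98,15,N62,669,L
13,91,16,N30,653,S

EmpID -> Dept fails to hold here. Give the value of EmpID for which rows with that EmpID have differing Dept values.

20

EmpID=20: rows 1, 7, 8, 10 → Dept takes values {K, R, J} — violation
EmpID=16: rows 2, 5, 13 → Dept = S, S, S ✓
EmpID=21: rows 3, 6, 9, 11 → Dept = M, M, M, M ✓
EmpID=23: row 4 → Dept = S ✓
EmpID=15: row 12 → Dept = L ✓
The only EmpID value with inconsistent Dept is EmpID=20.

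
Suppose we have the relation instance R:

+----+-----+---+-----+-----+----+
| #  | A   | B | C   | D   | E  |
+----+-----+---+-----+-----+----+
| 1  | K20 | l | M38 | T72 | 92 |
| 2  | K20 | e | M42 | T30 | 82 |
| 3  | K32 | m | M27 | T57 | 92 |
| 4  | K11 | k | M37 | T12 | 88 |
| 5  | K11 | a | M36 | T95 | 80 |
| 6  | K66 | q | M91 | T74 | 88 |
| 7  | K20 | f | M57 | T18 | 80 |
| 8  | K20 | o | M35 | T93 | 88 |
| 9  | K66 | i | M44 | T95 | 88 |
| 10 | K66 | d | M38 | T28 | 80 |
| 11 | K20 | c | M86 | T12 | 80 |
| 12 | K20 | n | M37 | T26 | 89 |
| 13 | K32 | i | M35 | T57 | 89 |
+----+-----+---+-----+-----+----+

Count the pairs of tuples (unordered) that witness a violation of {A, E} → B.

2

(A=K66, E=88): violating pairs (6,9) — 1 pair.
(A=K20, E=80): violating pairs (7,11) — 1 pair.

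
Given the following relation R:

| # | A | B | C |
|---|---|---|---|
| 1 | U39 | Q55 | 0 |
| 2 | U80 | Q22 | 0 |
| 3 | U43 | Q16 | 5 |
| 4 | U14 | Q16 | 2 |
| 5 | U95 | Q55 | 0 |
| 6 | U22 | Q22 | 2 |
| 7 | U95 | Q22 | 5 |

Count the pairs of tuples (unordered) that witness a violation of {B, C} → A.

(B=Q55, C=0): violating pairs (1,5) — 1 pair.

1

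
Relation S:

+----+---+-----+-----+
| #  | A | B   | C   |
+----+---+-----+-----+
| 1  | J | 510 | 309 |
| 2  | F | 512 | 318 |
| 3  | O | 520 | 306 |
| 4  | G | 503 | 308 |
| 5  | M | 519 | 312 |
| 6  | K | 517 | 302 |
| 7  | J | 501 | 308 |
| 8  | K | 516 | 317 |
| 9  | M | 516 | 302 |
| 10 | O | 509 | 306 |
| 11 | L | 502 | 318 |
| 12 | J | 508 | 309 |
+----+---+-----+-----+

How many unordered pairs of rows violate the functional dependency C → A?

C=309: all 2 rows agree on A — 0 pairs.
C=318: violating pairs (2,11) — 1 pair.
C=306: all 2 rows agree on A — 0 pairs.
C=308: violating pairs (4,7) — 1 pair.
C=302: violating pairs (6,9) — 1 pair.

3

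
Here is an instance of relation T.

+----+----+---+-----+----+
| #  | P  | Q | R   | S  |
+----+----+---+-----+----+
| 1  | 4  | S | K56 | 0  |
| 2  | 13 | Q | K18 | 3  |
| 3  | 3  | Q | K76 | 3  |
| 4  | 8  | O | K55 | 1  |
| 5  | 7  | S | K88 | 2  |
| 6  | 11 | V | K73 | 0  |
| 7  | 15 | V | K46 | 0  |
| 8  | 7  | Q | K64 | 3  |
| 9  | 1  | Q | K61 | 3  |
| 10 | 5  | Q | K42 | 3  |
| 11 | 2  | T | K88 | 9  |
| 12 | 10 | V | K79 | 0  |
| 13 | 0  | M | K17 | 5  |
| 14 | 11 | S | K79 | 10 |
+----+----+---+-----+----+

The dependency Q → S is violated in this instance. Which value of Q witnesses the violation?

S

Q=S: rows 1, 5, 14 → S takes values {0, 2, 10} — violation
Q=Q: rows 2, 3, 8, 9, 10 → S = 3, 3, 3, 3, 3 ✓
Q=O: row 4 → S = 1 ✓
Q=V: rows 6, 7, 12 → S = 0, 0, 0 ✓
Q=T: row 11 → S = 9 ✓
Q=M: row 13 → S = 5 ✓
The only Q value with inconsistent S is Q=S.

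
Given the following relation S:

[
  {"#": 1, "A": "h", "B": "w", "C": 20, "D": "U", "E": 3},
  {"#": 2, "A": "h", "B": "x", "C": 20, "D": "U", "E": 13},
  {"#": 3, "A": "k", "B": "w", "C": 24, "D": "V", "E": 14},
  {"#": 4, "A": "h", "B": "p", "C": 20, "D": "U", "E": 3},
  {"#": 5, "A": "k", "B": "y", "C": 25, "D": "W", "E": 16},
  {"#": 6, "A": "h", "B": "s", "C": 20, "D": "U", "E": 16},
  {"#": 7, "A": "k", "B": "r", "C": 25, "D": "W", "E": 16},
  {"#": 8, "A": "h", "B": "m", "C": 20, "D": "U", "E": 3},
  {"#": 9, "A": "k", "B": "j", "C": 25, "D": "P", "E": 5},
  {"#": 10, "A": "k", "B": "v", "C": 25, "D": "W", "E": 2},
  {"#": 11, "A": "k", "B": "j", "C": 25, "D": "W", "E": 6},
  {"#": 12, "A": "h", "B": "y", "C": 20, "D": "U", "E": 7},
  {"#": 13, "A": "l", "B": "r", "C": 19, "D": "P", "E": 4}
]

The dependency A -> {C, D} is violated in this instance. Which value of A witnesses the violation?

A=h: rows 1, 2, 4, 6, 8, 12 → {C,D} = (20, U), (20, U), (20, U), (20, U), (20, U), (20, U) ✓
A=k: rows 3, 5, 7, 9, 10, 11 → {C,D} takes values {(24, V), (25, W), (25, P)} — violation
A=l: row 13 → {C,D} = (19, P) ✓
The only A value with inconsistent RHS is A=k.

k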